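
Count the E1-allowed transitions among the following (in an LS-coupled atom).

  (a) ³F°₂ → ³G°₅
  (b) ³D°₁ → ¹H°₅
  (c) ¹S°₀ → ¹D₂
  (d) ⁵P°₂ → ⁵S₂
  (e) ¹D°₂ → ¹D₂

(a) forbidden (parity, ΔJ fail)
(b) forbidden (parity, ΔS, ΔL, ΔJ fail)
(c) forbidden (ΔL, ΔJ fail)
(d) allowed
(e) allowed
Total allowed: 2 of 5.

2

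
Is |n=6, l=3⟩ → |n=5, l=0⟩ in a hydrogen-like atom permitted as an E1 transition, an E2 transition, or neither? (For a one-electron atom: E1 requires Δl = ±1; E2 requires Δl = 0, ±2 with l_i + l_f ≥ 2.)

neither

Δl = 0 − 3 = -3; l_i + l_f = 3.
E1 (Δl = ±1): not satisfied.
E2 (Δl = 0,±2, l_i+l_f ≥ 2): not satisfied.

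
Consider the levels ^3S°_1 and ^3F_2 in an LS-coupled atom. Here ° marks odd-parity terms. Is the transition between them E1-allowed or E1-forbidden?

Reading off the term symbols: S 1→1, L 0→3, J 1→2, parity odd→even.
Parity must change: odd → even — ok.
ΔS = 0: S: 1 → 1 — ok.
ΔL = 0, ±1 (not L=0↔0): L: 0 → 3, ΔL = +3 — fails.
ΔJ = 0, ±1 (not J=0↔0): J: 1 → 2, ΔJ = +1 — ok.
Rule(s) violated: ΔL.

forbidden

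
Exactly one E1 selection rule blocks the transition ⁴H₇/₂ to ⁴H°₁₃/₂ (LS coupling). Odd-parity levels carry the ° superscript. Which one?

Parity must change: even → odd — ✓.
ΔS = 0: S: 3/2 → 3/2 — ✓.
ΔL = 0, ±1 (not L=0↔0): L: 5 → 5, ΔL = +0 — ✓.
ΔJ = 0, ±1 (not J=0↔0): J: 7/2 → 13/2, ΔJ = +3 — ✗.

the ΔJ = 0, ±1 rule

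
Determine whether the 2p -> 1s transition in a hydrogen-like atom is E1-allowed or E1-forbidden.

allowed

l: 1 → 0 (Δl = -1). Δl = ±1 passes.
All E1 selection rules are satisfied.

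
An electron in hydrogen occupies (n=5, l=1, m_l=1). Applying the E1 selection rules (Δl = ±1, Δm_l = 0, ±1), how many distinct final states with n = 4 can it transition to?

4

E1 requires Δl = ±1, so l_f ∈ {0, 2}; with 0 ≤ l_f ≤ n_f−1 = 3, the allowed l_f values are {0, 2}.
For l_f = 0: m_f ∈ {m_i−1, m_i, m_i+1} ∩ [−0, 0] = {0} → 1 state.
For l_f = 2: m_f ∈ {m_i−1, m_i, m_i+1} ∩ [−2, 2] = {0, 1, 2} → 3 states.
Total: 4.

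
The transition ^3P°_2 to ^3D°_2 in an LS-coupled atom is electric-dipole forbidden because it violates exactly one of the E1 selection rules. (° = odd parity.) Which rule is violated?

Initial level: S=1, L=1, J=2, parity odd. Final level: S=1, L=2, J=2, parity odd.
Parity must change: odd → odd — ✗.
ΔL = 0, ±1 (not L=0↔0): L: 1 → 2, ΔL = +1 — ✓.
ΔJ = 0, ±1 (not J=0↔0): J: 2 → 2, ΔJ = +0 — ✓.
ΔS = 0: S: 1 → 1 — ✓.

parity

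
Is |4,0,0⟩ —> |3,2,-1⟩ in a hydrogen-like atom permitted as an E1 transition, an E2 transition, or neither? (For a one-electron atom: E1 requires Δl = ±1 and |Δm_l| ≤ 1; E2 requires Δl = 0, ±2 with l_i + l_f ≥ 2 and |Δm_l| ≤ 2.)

Δl = 2 − 0 = +2; l_i + l_f = 2.
Δm_l = -1.
E1 (Δl = ±1, |Δm_l| ≤ 1): not satisfied.
E2 (Δl = 0,±2, l_i+l_f ≥ 2, |Δm_l| ≤ 2): satisfied.

E2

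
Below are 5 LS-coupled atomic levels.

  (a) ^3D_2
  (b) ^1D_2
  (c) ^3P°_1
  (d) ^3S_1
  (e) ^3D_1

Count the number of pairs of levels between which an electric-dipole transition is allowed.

3

(a)–(b): forbidden (parity, ΔS).
(a)–(c): allowed.
(a)–(d): forbidden (parity, ΔL).
(a)–(e): forbidden (parity).
(b)–(c): forbidden (ΔS).
(b)–(d): forbidden (parity, ΔS, ΔL).
(b)–(e): forbidden (parity, ΔS).
(c)–(d): allowed.
(c)–(e): allowed.
(d)–(e): forbidden (parity, ΔL).
Allowed pairs: 3 of 10.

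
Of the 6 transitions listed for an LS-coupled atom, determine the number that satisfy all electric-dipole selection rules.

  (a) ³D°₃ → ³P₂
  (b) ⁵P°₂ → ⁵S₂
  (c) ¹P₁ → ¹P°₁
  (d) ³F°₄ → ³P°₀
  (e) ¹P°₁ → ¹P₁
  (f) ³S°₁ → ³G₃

4

(a) allowed
(b) allowed
(c) allowed
(d) forbidden (parity, ΔL, ΔJ fail)
(e) allowed
(f) forbidden (ΔL, ΔJ fail)
Total allowed: 4 of 6.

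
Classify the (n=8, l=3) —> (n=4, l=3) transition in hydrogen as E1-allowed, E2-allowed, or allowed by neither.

E2

Δl = 3 − 3 = +0; l_i + l_f = 6.
E1 (Δl = ±1): not satisfied.
E2 (Δl = 0,±2, l_i+l_f ≥ 2): satisfied.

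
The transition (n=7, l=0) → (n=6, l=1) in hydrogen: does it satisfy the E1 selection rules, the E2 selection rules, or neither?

Δl = 1 − 0 = +1; l_i + l_f = 1.
E1 (Δl = ±1): satisfied.
E2 (Δl = 0,±2, l_i+l_f ≥ 2): not satisfied.

E1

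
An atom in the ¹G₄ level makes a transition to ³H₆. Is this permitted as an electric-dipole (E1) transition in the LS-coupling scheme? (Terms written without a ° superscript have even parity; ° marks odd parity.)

Parity must change: even → even — fails.
ΔS = 0: S: 0 → 1 — fails.
ΔL = 0, ±1 (not L=0↔0): L: 4 → 5, ΔL = +1 — passes.
ΔJ = 0, ±1 (not J=0↔0): J: 4 → 6, ΔJ = +2 — fails.
Rule(s) violated: parity, ΔS, ΔJ.

forbidden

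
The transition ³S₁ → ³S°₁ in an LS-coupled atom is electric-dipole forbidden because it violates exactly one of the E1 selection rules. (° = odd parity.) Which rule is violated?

Parity must change: even → odd — satisfied.
ΔS = 0: S: 1 → 1 — satisfied.
ΔL = 0, ±1 (not L=0↔0): L: 0 → 0, ΔL = +0 — violated.
ΔJ = 0, ±1 (not J=0↔0): J: 1 → 1, ΔJ = +0 — satisfied.

the L=0 ↔ L=0 exclusion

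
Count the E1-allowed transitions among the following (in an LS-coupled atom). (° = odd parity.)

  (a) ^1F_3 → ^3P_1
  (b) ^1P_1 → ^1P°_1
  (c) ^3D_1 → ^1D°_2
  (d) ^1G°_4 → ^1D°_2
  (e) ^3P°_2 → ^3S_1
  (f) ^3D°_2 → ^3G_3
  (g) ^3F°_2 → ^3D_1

3

(a) forbidden (parity, ΔS, ΔL, ΔJ fail)
(b) allowed
(c) forbidden (ΔS fails)
(d) forbidden (parity, ΔL, ΔJ fail)
(e) allowed
(f) forbidden (ΔL fails)
(g) allowed
Total allowed: 3 of 7.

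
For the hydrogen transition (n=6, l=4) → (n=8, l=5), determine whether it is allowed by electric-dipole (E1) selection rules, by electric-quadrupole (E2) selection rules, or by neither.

E1

Δl = 5 − 4 = +1; l_i + l_f = 9.
E1 (Δl = ±1): satisfied.
E2 (Δl = 0,±2, l_i+l_f ≥ 2): not satisfied.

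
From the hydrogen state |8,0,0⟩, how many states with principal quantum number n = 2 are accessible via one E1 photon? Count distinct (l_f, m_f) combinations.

E1 requires Δl = ±1, so l_f ∈ {-1, 1}; with 0 ≤ l_f ≤ n_f−1 = 1, the allowed l_f values are {1}.
For l_f = 1: m_f ∈ {m_i−1, m_i, m_i+1} ∩ [−1, 1] = {-1, 0, 1} → 3 states.
Total: 3.

3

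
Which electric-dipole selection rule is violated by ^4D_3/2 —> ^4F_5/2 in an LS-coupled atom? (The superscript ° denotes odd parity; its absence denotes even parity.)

Parity must change: even → even — ✗.
ΔJ = 0, ±1 (not J=0↔0): J: 3/2 → 5/2, ΔJ = +1 — ✓.
ΔL = 0, ±1 (not L=0↔0): L: 2 → 3, ΔL = +1 — ✓.
ΔS = 0: S: 3/2 → 3/2 — ✓.

parity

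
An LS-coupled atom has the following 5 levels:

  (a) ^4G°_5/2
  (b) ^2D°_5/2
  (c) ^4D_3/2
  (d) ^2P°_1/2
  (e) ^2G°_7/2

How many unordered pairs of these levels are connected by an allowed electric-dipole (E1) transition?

(a)–(b): forbidden (parity, ΔS, ΔL).
(a)–(c): forbidden (ΔL).
(a)–(d): forbidden (parity, ΔS, ΔL, ΔJ).
(a)–(e): forbidden (parity, ΔS).
(b)–(c): forbidden (ΔS).
(b)–(d): forbidden (parity, ΔJ).
(b)–(e): forbidden (parity, ΔL).
(c)–(d): forbidden (ΔS).
(c)–(e): forbidden (ΔS, ΔL, ΔJ).
(d)–(e): forbidden (parity, ΔL, ΔJ).
Allowed pairs: 0 of 10.

0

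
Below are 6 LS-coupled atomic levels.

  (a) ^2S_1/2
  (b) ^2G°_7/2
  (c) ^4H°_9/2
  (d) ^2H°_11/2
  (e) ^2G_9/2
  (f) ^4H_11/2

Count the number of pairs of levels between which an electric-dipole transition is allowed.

3

(a)–(b): forbidden (ΔL, ΔJ).
(a)–(c): forbidden (ΔS, ΔL, ΔJ).
(a)–(d): forbidden (ΔL, ΔJ).
(a)–(e): forbidden (parity, ΔL, ΔJ).
(a)–(f): forbidden (parity, ΔS, ΔL, ΔJ).
(b)–(c): forbidden (parity, ΔS).
(b)–(d): forbidden (parity, ΔJ).
(b)–(e): allowed.
(b)–(f): forbidden (ΔS, ΔJ).
(c)–(d): forbidden (parity, ΔS).
(c)–(e): forbidden (ΔS).
(c)–(f): allowed.
(d)–(e): allowed.
(d)–(f): forbidden (ΔS).
(e)–(f): forbidden (parity, ΔS).
Allowed pairs: 3 of 15.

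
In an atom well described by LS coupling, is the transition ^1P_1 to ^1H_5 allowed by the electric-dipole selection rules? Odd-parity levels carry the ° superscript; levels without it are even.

Parity must change: even → even — fails.
ΔS = 0: S: 0 → 0 — passes.
ΔL = 0, ±1 (not L=0↔0): L: 1 → 5, ΔL = +4 — fails.
ΔJ = 0, ±1 (not J=0↔0): J: 1 → 5, ΔJ = +4 — fails.
Rule(s) violated: parity, ΔL, ΔJ.

forbidden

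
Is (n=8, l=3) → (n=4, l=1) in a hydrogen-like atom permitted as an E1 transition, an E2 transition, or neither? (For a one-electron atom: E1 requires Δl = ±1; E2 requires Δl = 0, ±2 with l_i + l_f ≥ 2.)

E2

Δl = 1 − 3 = -2; l_i + l_f = 4.
E1 (Δl = ±1): not satisfied.
E2 (Δl = 0,±2, l_i+l_f ≥ 2): satisfied.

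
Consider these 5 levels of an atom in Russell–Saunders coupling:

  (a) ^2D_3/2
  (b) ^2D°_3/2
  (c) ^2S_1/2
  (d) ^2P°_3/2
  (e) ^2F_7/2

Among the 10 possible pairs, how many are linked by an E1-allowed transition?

3

(a)–(b): allowed.
(a)–(c): forbidden (parity, ΔL).
(a)–(d): allowed.
(a)–(e): forbidden (parity, ΔJ).
(b)–(c): forbidden (ΔL).
(b)–(d): forbidden (parity).
(b)–(e): forbidden (ΔJ).
(c)–(d): allowed.
(c)–(e): forbidden (parity, ΔL, ΔJ).
(d)–(e): forbidden (ΔL, ΔJ).
Allowed pairs: 3 of 10.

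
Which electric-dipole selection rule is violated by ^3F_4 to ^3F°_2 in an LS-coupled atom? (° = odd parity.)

Parity must change: even → odd — ✓.
ΔS = 0: S: 1 → 1 — ✓.
ΔL = 0, ±1 (not L=0↔0): L: 3 → 3, ΔL = +0 — ✓.
ΔJ = 0, ±1 (not J=0↔0): J: 4 → 2, ΔJ = -2 — ✗.

the ΔJ = 0, ±1 rule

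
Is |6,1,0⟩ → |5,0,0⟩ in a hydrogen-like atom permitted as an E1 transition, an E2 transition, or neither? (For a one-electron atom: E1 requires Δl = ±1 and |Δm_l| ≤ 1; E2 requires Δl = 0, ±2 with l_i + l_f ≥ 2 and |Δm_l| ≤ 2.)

E1

Δl = 0 − 1 = -1; l_i + l_f = 1.
Δm_l = +0.
E1 (Δl = ±1, |Δm_l| ≤ 1): satisfied.
E2 (Δl = 0,±2, l_i+l_f ≥ 2, |Δm_l| ≤ 2): not satisfied.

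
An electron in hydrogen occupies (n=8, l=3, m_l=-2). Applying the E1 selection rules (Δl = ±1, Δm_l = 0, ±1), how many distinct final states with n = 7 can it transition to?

5

E1 requires Δl = ±1, so l_f ∈ {2, 4}; with 0 ≤ l_f ≤ n_f−1 = 6, the allowed l_f values are {2, 4}.
For l_f = 2: m_f ∈ {m_i−1, m_i, m_i+1} ∩ [−2, 2] = {-2, -1} → 2 states.
For l_f = 4: m_f ∈ {m_i−1, m_i, m_i+1} ∩ [−4, 4] = {-3, -2, -1} → 3 states.
Total: 5.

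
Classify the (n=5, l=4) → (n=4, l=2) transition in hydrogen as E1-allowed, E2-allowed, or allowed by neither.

Δl = 2 − 4 = -2; l_i + l_f = 6.
E1 (Δl = ±1): not satisfied.
E2 (Δl = 0,±2, l_i+l_f ≥ 2): satisfied.

E2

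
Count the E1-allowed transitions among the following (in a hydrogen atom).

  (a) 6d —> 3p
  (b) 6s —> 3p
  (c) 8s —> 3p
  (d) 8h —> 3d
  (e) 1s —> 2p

(a) allowed
(b) allowed
(c) allowed
(d) forbidden — Δl = -3 (E1 requires Δl = ±1)
(e) allowed
Total allowed: 4 of 5.

4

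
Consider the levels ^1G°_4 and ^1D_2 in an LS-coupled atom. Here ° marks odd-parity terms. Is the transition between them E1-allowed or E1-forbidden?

Reading off the term symbols: S 0→0, L 4→2, J 4→2, parity odd→even.
Parity must change: odd → even — satisfied.
ΔS = 0: S: 0 → 0 — satisfied.
ΔJ = 0, ±1 (not J=0↔0): J: 4 → 2, ΔJ = -2 — violated.
ΔL = 0, ±1 (not L=0↔0): L: 4 → 2, ΔL = -2 — violated.
Rule(s) violated: ΔL, ΔJ.

forbidden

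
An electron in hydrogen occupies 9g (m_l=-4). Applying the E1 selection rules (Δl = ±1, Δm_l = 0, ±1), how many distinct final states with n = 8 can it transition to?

E1 requires Δl = ±1, so l_f ∈ {3, 5}; with 0 ≤ l_f ≤ n_f−1 = 7, the allowed l_f values are {3, 5}.
For l_f = 3: m_f ∈ {m_i−1, m_i, m_i+1} ∩ [−3, 3] = {-3} → 1 state.
For l_f = 5: m_f ∈ {m_i−1, m_i, m_i+1} ∩ [−5, 5] = {-5, -4, -3} → 3 states.
Total: 4.

4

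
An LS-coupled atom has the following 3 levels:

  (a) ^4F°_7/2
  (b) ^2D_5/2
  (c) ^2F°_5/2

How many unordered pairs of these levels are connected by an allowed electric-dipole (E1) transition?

(a)–(b): forbidden (ΔS).
(a)–(c): forbidden (parity, ΔS).
(b)–(c): allowed.
Allowed pairs: 1 of 3.

1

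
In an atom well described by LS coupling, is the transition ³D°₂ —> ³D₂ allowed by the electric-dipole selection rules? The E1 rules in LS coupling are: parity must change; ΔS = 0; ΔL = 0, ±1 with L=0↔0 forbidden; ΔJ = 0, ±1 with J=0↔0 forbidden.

allowed

Initial level: S=1, L=2, J=2, parity odd. Final level: S=1, L=2, J=2, parity even.
ΔJ = 0, ±1 (not J=0↔0): J: 2 → 2, ΔJ = +0 — ok.
Parity must change: odd → even — ok.
ΔL = 0, ±1 (not L=0↔0): L: 2 → 2, ΔL = +0 — ok.
ΔS = 0: S: 1 → 1 — ok.
All four E1 rules are satisfied.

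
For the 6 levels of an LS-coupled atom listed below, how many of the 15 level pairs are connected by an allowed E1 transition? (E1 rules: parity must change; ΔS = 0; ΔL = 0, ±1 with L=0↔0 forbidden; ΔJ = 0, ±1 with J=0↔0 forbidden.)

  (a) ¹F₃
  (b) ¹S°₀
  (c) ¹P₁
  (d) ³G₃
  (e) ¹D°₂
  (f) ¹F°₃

(a)–(b): forbidden (ΔL, ΔJ).
(a)–(c): forbidden (parity, ΔL, ΔJ).
(a)–(d): forbidden (parity, ΔS).
(a)–(e): allowed.
(a)–(f): allowed.
(b)–(c): allowed.
(b)–(d): forbidden (ΔS, ΔL, ΔJ).
(b)–(e): forbidden (parity, ΔL, ΔJ).
(b)–(f): forbidden (parity, ΔL, ΔJ).
(c)–(d): forbidden (parity, ΔS, ΔL, ΔJ).
(c)–(e): allowed.
(c)–(f): forbidden (ΔL, ΔJ).
(d)–(e): forbidden (ΔS, ΔL).
(d)–(f): forbidden (ΔS).
(e)–(f): forbidden (parity).
Allowed pairs: 4 of 15.

4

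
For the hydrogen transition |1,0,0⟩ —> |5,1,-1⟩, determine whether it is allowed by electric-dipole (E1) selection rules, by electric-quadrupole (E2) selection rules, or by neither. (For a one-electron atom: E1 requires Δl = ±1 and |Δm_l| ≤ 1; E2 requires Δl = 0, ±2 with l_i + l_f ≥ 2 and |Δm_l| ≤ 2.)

E1

Δl = 1 − 0 = +1; l_i + l_f = 1.
Δm_l = -1.
E1 (Δl = ±1, |Δm_l| ≤ 1): satisfied.
E2 (Δl = 0,±2, l_i+l_f ≥ 2, |Δm_l| ≤ 2): not satisfied.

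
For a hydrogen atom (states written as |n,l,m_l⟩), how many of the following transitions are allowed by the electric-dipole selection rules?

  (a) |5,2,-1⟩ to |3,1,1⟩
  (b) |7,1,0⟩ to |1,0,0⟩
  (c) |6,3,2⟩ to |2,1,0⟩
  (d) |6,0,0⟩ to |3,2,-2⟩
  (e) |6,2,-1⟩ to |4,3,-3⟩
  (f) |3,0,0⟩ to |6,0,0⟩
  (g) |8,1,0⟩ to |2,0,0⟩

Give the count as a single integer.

2

(a) forbidden — Δm_l = +2 (E1 requires Δm_l = 0, ±1)
(b) allowed
(c) forbidden — Δl = -2 (E1 requires Δl = ±1); Δm_l = -2 (E1 requires Δm_l = 0, ±1)
(d) forbidden — Δl = +2 (E1 requires Δl = ±1); Δm_l = -2 (E1 requires Δm_l = 0, ±1)
(e) forbidden — Δm_l = -2 (E1 requires Δm_l = 0, ±1)
(f) forbidden — Δl = +0 (E1 requires Δl = ±1)
(g) allowed
Total allowed: 2 of 7.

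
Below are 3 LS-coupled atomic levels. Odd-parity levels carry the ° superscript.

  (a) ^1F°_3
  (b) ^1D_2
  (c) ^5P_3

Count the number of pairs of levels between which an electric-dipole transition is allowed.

1

(a)–(b): allowed.
(a)–(c): forbidden (ΔS, ΔL).
(b)–(c): forbidden (parity, ΔS).
Allowed pairs: 1 of 3.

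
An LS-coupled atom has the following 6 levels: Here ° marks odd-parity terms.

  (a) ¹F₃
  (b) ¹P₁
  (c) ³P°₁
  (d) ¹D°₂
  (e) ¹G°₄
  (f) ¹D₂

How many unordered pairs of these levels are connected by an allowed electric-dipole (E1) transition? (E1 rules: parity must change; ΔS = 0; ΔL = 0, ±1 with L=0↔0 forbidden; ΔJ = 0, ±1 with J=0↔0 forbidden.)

(a)–(b): forbidden (parity, ΔL, ΔJ).
(a)–(c): forbidden (ΔS, ΔL, ΔJ).
(a)–(d): allowed.
(a)–(e): allowed.
(a)–(f): forbidden (parity).
(b)–(c): forbidden (ΔS).
(b)–(d): allowed.
(b)–(e): forbidden (ΔL, ΔJ).
(b)–(f): forbidden (parity).
(c)–(d): forbidden (parity, ΔS).
(c)–(e): forbidden (parity, ΔS, ΔL, ΔJ).
(c)–(f): forbidden (ΔS).
(d)–(e): forbidden (parity, ΔL, ΔJ).
(d)–(f): allowed.
(e)–(f): forbidden (ΔL, ΔJ).
Allowed pairs: 4 of 15.

4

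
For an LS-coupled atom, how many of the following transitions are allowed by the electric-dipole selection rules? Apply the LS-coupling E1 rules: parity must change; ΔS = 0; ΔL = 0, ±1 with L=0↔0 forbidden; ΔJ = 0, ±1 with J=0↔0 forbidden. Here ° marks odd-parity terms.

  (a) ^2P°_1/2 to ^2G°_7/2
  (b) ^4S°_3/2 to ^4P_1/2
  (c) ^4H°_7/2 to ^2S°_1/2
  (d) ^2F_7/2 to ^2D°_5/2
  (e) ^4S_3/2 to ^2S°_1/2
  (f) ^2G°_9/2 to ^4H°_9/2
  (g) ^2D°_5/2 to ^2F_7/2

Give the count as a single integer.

(a) forbidden (parity, ΔL, ΔJ fail)
(b) allowed
(c) forbidden (parity, ΔS, ΔL, ΔJ fail)
(d) allowed
(e) forbidden (ΔS, ΔL fail)
(f) forbidden (parity, ΔS fail)
(g) allowed
Total allowed: 3 of 7.

3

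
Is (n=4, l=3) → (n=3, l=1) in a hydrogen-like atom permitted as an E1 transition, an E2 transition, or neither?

E2

Δl = 1 − 3 = -2; l_i + l_f = 4.
E1 (Δl = ±1): not satisfied.
E2 (Δl = 0,±2, l_i+l_f ≥ 2): satisfied.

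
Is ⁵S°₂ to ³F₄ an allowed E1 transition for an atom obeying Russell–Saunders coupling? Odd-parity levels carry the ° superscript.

Initial level: S=2, L=0, J=2, parity odd. Final level: S=1, L=3, J=4, parity even.
Parity must change: odd → even — satisfied.
ΔS = 0: S: 2 → 1 — violated.
ΔL = 0, ±1 (not L=0↔0): L: 0 → 3, ΔL = +3 — violated.
ΔJ = 0, ±1 (not J=0↔0): J: 2 → 4, ΔJ = +2 — violated.
Rule(s) violated: ΔS, ΔL, ΔJ.

forbidden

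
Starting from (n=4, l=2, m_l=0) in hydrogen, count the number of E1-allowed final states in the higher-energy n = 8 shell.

6

E1 requires Δl = ±1, so l_f ∈ {1, 3}; with 0 ≤ l_f ≤ n_f−1 = 7, the allowed l_f values are {1, 3}.
For l_f = 1: m_f ∈ {m_i−1, m_i, m_i+1} ∩ [−1, 1] = {-1, 0, 1} → 3 states.
For l_f = 3: m_f ∈ {m_i−1, m_i, m_i+1} ∩ [−3, 3] = {-1, 0, 1} → 3 states.
Total: 6.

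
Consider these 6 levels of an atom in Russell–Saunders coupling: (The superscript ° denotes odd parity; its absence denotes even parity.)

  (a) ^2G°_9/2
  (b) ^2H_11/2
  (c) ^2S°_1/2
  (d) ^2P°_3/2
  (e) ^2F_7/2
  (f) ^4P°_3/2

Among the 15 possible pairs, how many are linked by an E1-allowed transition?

(a)–(b): allowed.
(a)–(c): forbidden (parity, ΔL, ΔJ).
(a)–(d): forbidden (parity, ΔL, ΔJ).
(a)–(e): allowed.
(a)–(f): forbidden (parity, ΔS, ΔL, ΔJ).
(b)–(c): forbidden (ΔL, ΔJ).
(b)–(d): forbidden (ΔL, ΔJ).
(b)–(e): forbidden (parity, ΔL, ΔJ).
(b)–(f): forbidden (ΔS, ΔL, ΔJ).
(c)–(d): forbidden (parity).
(c)–(e): forbidden (ΔL, ΔJ).
(c)–(f): forbidden (parity, ΔS).
(d)–(e): forbidden (ΔL, ΔJ).
(d)–(f): forbidden (parity, ΔS).
(e)–(f): forbidden (ΔS, ΔL, ΔJ).
Allowed pairs: 2 of 15.

2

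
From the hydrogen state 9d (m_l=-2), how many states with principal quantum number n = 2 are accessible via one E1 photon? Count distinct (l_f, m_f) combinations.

E1 requires Δl = ±1, so l_f ∈ {1, 3}; with 0 ≤ l_f ≤ n_f−1 = 1, the allowed l_f values are {1}.
For l_f = 1: m_f ∈ {m_i−1, m_i, m_i+1} ∩ [−1, 1] = {-1} → 1 state.
Total: 1.

1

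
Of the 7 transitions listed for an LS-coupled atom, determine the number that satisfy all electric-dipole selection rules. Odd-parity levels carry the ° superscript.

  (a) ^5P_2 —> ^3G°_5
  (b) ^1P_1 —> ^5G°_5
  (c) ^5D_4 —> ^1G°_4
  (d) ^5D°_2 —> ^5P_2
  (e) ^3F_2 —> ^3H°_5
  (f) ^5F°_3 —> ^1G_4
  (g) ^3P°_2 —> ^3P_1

(a) forbidden (ΔS, ΔL, ΔJ fail)
(b) forbidden (ΔS, ΔL, ΔJ fail)
(c) forbidden (ΔS, ΔL fail)
(d) allowed
(e) forbidden (ΔL, ΔJ fail)
(f) forbidden (ΔS fails)
(g) allowed
Total allowed: 2 of 7.

2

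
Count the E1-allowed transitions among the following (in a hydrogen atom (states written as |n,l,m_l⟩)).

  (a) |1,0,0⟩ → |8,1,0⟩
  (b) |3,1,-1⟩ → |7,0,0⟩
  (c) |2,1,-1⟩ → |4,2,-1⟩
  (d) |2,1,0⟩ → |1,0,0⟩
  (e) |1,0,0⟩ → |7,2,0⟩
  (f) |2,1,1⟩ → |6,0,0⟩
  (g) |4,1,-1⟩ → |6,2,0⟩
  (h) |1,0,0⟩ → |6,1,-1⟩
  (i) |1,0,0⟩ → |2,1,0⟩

(a) allowed
(b) allowed
(c) allowed
(d) allowed
(e) forbidden — Δl = +2 (E1 requires Δl = ±1)
(f) allowed
(g) allowed
(h) allowed
(i) allowed
Total allowed: 8 of 9.

8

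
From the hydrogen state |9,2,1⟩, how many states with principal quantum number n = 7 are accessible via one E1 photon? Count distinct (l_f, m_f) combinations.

E1 requires Δl = ±1, so l_f ∈ {1, 3}; with 0 ≤ l_f ≤ n_f−1 = 6, the allowed l_f values are {1, 3}.
For l_f = 1: m_f ∈ {m_i−1, m_i, m_i+1} ∩ [−1, 1] = {0, 1} → 2 states.
For l_f = 3: m_f ∈ {m_i−1, m_i, m_i+1} ∩ [−3, 3] = {0, 1, 2} → 3 states.
Total: 5.

5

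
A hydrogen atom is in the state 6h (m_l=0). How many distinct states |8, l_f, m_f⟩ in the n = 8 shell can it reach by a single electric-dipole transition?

E1 requires Δl = ±1, so l_f ∈ {4, 6}; with 0 ≤ l_f ≤ n_f−1 = 7, the allowed l_f values are {4, 6}.
For l_f = 4: m_f ∈ {m_i−1, m_i, m_i+1} ∩ [−4, 4] = {-1, 0, 1} → 3 states.
For l_f = 6: m_f ∈ {m_i−1, m_i, m_i+1} ∩ [−6, 6] = {-1, 0, 1} → 3 states.
Total: 6.

6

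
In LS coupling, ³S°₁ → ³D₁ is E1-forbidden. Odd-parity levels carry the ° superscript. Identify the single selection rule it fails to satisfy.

ΔJ = 0, ±1 (not J=0↔0): J: 1 → 1, ΔJ = +0 — satisfied.
ΔL = 0, ±1 (not L=0↔0): L: 0 → 2, ΔL = +2 — violated.
Parity must change: odd → even — satisfied.
ΔS = 0: S: 1 → 1 — satisfied.

the ΔL = 0, ±1 rule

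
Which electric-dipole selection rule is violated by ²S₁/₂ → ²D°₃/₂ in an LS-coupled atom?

the ΔL = 0, ±1 rule

Reading off the term symbols: S 1/2→1/2, L 0→2, J 1/2→3/2, parity even→odd.
Parity must change: even → odd — ok.
ΔS = 0: S: 1/2 → 1/2 — ok.
ΔL = 0, ±1 (not L=0↔0): L: 0 → 2, ΔL = +2 — fails.
ΔJ = 0, ±1 (not J=0↔0): J: 1/2 → 3/2, ΔJ = +1 — ok.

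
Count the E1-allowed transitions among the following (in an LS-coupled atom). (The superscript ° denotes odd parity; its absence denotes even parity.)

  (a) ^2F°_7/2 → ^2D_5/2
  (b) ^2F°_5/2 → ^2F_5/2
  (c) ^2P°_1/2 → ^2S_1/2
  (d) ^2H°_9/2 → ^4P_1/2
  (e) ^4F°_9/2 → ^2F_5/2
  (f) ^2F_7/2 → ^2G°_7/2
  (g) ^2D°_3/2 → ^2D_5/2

5

(a) allowed
(b) allowed
(c) allowed
(d) forbidden (ΔS, ΔL, ΔJ fail)
(e) forbidden (ΔS, ΔJ fail)
(f) allowed
(g) allowed
Total allowed: 5 of 7.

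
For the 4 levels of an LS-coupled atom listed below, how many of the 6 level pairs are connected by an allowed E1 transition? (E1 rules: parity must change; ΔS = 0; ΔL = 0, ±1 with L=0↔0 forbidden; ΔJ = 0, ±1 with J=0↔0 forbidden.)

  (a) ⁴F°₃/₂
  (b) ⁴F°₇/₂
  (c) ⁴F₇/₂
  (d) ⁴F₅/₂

3

(a)–(b): forbidden (parity, ΔJ).
(a)–(c): forbidden (ΔJ).
(a)–(d): allowed.
(b)–(c): allowed.
(b)–(d): allowed.
(c)–(d): forbidden (parity).
Allowed pairs: 3 of 6.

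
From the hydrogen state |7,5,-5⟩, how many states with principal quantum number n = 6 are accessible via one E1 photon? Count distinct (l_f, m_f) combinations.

1

E1 requires Δl = ±1, so l_f ∈ {4, 6}; with 0 ≤ l_f ≤ n_f−1 = 5, the allowed l_f values are {4}.
For l_f = 4: m_f ∈ {m_i−1, m_i, m_i+1} ∩ [−4, 4] = {-4} → 1 state.
Total: 1.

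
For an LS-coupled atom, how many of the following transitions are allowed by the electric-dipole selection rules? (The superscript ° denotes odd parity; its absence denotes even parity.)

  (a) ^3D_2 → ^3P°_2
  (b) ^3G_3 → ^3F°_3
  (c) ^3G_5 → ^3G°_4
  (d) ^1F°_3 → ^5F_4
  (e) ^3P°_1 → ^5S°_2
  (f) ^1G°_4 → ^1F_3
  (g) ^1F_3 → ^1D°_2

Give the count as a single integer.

(a) allowed
(b) allowed
(c) allowed
(d) forbidden (ΔS fails)
(e) forbidden (parity, ΔS fail)
(f) allowed
(g) allowed
Total allowed: 5 of 7.

5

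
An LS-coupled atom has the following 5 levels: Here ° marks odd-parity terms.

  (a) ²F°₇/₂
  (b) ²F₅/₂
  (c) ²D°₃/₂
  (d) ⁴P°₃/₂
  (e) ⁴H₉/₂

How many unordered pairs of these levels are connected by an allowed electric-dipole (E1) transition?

2

(a)–(b): allowed.
(a)–(c): forbidden (parity, ΔJ).
(a)–(d): forbidden (parity, ΔS, ΔL, ΔJ).
(a)–(e): forbidden (ΔS, ΔL).
(b)–(c): allowed.
(b)–(d): forbidden (ΔS, ΔL).
(b)–(e): forbidden (parity, ΔS, ΔL, ΔJ).
(c)–(d): forbidden (parity, ΔS).
(c)–(e): forbidden (ΔS, ΔL, ΔJ).
(d)–(e): forbidden (ΔL, ΔJ).
Allowed pairs: 2 of 10.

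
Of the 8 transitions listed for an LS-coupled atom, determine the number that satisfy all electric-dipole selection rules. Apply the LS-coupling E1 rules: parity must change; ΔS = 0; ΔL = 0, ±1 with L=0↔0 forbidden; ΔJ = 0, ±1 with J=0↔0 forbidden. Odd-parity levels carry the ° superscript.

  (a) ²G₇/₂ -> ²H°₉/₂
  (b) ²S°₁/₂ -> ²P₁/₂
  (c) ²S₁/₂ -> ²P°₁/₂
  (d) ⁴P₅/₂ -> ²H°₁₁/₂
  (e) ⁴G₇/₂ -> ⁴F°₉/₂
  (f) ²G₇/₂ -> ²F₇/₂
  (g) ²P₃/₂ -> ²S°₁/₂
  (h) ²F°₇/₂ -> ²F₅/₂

6

(a) allowed
(b) allowed
(c) allowed
(d) forbidden (ΔS, ΔL, ΔJ fail)
(e) allowed
(f) forbidden (parity fails)
(g) allowed
(h) allowed
Total allowed: 6 of 8.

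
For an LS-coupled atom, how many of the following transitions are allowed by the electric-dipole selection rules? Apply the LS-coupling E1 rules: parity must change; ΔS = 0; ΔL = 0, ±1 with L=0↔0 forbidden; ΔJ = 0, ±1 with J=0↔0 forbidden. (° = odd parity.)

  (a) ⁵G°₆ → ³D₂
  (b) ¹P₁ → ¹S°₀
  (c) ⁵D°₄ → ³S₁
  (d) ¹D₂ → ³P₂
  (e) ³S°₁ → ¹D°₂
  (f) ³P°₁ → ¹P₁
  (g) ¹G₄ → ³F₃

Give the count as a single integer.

(a) forbidden (ΔS, ΔL, ΔJ fail)
(b) allowed
(c) forbidden (ΔS, ΔL, ΔJ fail)
(d) forbidden (parity, ΔS fail)
(e) forbidden (parity, ΔS, ΔL fail)
(f) forbidden (ΔS fails)
(g) forbidden (parity, ΔS fail)
Total allowed: 1 of 7.

1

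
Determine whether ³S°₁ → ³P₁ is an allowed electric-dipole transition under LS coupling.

allowed

Reading off the term symbols: S 1→1, L 0→1, J 1→1, parity odd→even.
Parity must change: odd → even — satisfied.
ΔS = 0: S: 1 → 1 — satisfied.
ΔL = 0, ±1 (not L=0↔0): L: 0 → 1, ΔL = +1 — satisfied.
ΔJ = 0, ±1 (not J=0↔0): J: 1 → 1, ΔJ = +0 — satisfied.
All four E1 rules are satisfied.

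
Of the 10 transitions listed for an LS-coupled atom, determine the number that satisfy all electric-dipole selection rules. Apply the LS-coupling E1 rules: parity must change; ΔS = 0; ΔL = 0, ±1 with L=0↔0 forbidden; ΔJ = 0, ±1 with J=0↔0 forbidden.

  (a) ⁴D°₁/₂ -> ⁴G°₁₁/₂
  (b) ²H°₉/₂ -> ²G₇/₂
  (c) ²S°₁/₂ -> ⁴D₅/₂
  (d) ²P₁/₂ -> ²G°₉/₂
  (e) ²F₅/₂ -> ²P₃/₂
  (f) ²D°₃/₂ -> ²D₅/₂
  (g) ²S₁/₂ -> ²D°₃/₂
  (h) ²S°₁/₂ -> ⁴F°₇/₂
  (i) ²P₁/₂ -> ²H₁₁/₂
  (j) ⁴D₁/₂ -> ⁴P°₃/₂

(a) forbidden (parity, ΔL, ΔJ fail)
(b) allowed
(c) forbidden (ΔS, ΔL, ΔJ fail)
(d) forbidden (ΔL, ΔJ fail)
(e) forbidden (parity, ΔL fail)
(f) allowed
(g) forbidden (ΔL fails)
(h) forbidden (parity, ΔS, ΔL, ΔJ fail)
(i) forbidden (parity, ΔL, ΔJ fail)
(j) allowed
Total allowed: 3 of 10.

3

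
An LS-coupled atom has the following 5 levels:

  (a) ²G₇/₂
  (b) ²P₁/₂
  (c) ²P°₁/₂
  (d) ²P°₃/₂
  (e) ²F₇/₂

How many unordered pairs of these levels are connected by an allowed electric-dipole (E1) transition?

2

(a)–(b): forbidden (parity, ΔL, ΔJ).
(a)–(c): forbidden (ΔL, ΔJ).
(a)–(d): forbidden (ΔL, ΔJ).
(a)–(e): forbidden (parity).
(b)–(c): allowed.
(b)–(d): allowed.
(b)–(e): forbidden (parity, ΔL, ΔJ).
(c)–(d): forbidden (parity).
(c)–(e): forbidden (ΔL, ΔJ).
(d)–(e): forbidden (ΔL, ΔJ).
Allowed pairs: 2 of 10.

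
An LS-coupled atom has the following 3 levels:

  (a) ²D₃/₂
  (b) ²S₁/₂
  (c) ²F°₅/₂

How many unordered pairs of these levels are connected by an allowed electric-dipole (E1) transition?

(a)–(b): forbidden (parity, ΔL).
(a)–(c): allowed.
(b)–(c): forbidden (ΔL, ΔJ).
Allowed pairs: 1 of 3.

1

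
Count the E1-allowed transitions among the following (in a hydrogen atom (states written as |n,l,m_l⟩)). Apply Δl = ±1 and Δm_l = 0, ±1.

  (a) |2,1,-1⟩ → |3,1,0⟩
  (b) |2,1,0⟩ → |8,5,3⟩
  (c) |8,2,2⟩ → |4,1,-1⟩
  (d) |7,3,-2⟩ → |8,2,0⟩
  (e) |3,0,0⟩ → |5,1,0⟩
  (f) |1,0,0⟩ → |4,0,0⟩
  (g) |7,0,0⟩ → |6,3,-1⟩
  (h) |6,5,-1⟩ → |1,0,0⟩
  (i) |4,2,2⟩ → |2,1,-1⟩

1

(a) forbidden — Δl = +0 (E1 requires Δl = ±1)
(b) forbidden — Δl = +4 (E1 requires Δl = ±1); Δm_l = +3 (E1 requires Δm_l = 0, ±1)
(c) forbidden — Δm_l = -3 (E1 requires Δm_l = 0, ±1)
(d) forbidden — Δm_l = +2 (E1 requires Δm_l = 0, ±1)
(e) allowed
(f) forbidden — Δl = +0 (E1 requires Δl = ±1)
(g) forbidden — Δl = +3 (E1 requires Δl = ±1)
(h) forbidden — Δl = -5 (E1 requires Δl = ±1)
(i) forbidden — Δm_l = -3 (E1 requires Δm_l = 0, ±1)
Total allowed: 1 of 9.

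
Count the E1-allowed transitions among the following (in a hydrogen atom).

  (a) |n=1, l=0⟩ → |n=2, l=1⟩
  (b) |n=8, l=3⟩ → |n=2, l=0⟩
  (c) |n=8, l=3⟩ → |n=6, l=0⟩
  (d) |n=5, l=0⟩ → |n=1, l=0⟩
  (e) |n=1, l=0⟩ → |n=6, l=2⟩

1

(a) allowed
(b) forbidden — Δl = -3 (E1 requires Δl = ±1)
(c) forbidden — Δl = -3 (E1 requires Δl = ±1)
(d) forbidden — Δl = +0 (E1 requires Δl = ±1)
(e) forbidden — Δl = +2 (E1 requires Δl = ±1)
Total allowed: 1 of 5.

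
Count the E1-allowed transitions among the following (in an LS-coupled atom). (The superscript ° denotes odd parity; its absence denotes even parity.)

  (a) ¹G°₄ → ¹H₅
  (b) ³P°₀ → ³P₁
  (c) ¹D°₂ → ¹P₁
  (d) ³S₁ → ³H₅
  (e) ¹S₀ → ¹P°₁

(a) allowed
(b) allowed
(c) allowed
(d) forbidden (parity, ΔL, ΔJ fail)
(e) allowed
Total allowed: 4 of 5.

4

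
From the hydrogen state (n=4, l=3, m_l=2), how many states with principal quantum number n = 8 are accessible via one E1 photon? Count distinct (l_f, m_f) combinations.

E1 requires Δl = ±1, so l_f ∈ {2, 4}; with 0 ≤ l_f ≤ n_f−1 = 7, the allowed l_f values are {2, 4}.
For l_f = 2: m_f ∈ {m_i−1, m_i, m_i+1} ∩ [−2, 2] = {1, 2} → 2 states.
For l_f = 4: m_f ∈ {m_i−1, m_i, m_i+1} ∩ [−4, 4] = {1, 2, 3} → 3 states.
Total: 5.

5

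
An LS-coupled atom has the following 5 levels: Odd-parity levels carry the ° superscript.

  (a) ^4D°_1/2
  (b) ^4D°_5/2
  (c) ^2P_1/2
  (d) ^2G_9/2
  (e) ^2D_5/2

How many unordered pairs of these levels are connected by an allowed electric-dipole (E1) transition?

0

(a)–(b): forbidden (parity, ΔJ).
(a)–(c): forbidden (ΔS).
(a)–(d): forbidden (ΔS, ΔL, ΔJ).
(a)–(e): forbidden (ΔS, ΔJ).
(b)–(c): forbidden (ΔS, ΔJ).
(b)–(d): forbidden (ΔS, ΔL, ΔJ).
(b)–(e): forbidden (ΔS).
(c)–(d): forbidden (parity, ΔL, ΔJ).
(c)–(e): forbidden (parity, ΔJ).
(d)–(e): forbidden (parity, ΔL, ΔJ).
Allowed pairs: 0 of 10.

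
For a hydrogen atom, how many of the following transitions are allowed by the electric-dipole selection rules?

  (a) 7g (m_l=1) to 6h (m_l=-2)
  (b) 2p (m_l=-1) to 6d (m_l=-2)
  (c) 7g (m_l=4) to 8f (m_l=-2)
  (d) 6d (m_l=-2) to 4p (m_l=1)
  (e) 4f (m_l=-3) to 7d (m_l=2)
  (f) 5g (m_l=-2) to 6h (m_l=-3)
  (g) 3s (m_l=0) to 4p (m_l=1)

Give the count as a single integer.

(a) forbidden — Δm_l = -3 (E1 requires Δm_l = 0, ±1)
(b) allowed
(c) forbidden — Δm_l = -6 (E1 requires Δm_l = 0, ±1)
(d) forbidden — Δm_l = +3 (E1 requires Δm_l = 0, ±1)
(e) forbidden — Δm_l = +5 (E1 requires Δm_l = 0, ±1)
(f) allowed
(g) allowed
Total allowed: 3 of 7.

3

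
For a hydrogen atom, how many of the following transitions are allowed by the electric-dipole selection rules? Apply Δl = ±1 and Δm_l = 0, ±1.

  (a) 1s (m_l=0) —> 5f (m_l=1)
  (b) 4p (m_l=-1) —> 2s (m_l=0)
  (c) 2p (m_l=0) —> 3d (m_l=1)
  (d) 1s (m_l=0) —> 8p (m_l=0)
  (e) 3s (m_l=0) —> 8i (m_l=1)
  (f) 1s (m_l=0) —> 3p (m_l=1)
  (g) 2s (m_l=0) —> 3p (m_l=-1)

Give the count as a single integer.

5

(a) forbidden — Δl = +3 (E1 requires Δl = ±1)
(b) allowed
(c) allowed
(d) allowed
(e) forbidden — Δl = +6 (E1 requires Δl = ±1)
(f) allowed
(g) allowed
Total allowed: 5 of 7.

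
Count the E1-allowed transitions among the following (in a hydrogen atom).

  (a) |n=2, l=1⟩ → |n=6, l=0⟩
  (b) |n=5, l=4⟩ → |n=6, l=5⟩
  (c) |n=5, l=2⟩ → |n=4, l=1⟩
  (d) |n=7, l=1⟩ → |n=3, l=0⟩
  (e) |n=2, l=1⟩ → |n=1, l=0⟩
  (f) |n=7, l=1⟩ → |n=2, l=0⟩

6

(a) allowed
(b) allowed
(c) allowed
(d) allowed
(e) allowed
(f) allowed
Total allowed: 6 of 6.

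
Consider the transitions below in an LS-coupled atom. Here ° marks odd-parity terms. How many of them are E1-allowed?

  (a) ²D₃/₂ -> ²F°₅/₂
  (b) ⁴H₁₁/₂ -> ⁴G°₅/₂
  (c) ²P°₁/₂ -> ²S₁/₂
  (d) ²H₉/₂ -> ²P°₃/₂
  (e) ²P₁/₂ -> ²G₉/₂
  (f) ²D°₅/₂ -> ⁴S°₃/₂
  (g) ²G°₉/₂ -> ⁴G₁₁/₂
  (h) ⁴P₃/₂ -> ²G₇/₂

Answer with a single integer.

(a) allowed
(b) forbidden (ΔJ fails)
(c) allowed
(d) forbidden (ΔL, ΔJ fail)
(e) forbidden (parity, ΔL, ΔJ fail)
(f) forbidden (parity, ΔS, ΔL fail)
(g) forbidden (ΔS fails)
(h) forbidden (parity, ΔS, ΔL, ΔJ fail)
Total allowed: 2 of 8.

2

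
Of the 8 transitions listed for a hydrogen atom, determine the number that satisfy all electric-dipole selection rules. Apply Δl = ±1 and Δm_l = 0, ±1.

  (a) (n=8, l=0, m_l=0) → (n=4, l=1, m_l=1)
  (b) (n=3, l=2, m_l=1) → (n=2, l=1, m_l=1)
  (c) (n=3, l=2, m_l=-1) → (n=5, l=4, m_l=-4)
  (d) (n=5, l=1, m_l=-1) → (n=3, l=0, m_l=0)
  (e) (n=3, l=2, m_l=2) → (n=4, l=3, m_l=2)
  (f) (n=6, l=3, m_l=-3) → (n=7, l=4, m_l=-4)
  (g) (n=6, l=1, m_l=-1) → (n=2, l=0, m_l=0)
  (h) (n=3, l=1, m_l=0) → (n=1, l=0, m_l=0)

7

(a) allowed
(b) allowed
(c) forbidden — Δl = +2 (E1 requires Δl = ±1); Δm_l = -3 (E1 requires Δm_l = 0, ±1)
(d) allowed
(e) allowed
(f) allowed
(g) allowed
(h) allowed
Total allowed: 7 of 8.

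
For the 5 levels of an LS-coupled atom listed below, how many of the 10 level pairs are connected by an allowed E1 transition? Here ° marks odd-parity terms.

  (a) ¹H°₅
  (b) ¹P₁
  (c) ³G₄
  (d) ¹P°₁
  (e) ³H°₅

2

(a)–(b): forbidden (ΔL, ΔJ).
(a)–(c): forbidden (ΔS).
(a)–(d): forbidden (parity, ΔL, ΔJ).
(a)–(e): forbidden (parity, ΔS).
(b)–(c): forbidden (parity, ΔS, ΔL, ΔJ).
(b)–(d): allowed.
(b)–(e): forbidden (ΔS, ΔL, ΔJ).
(c)–(d): forbidden (ΔS, ΔL, ΔJ).
(c)–(e): allowed.
(d)–(e): forbidden (parity, ΔS, ΔL, ΔJ).
Allowed pairs: 2 of 10.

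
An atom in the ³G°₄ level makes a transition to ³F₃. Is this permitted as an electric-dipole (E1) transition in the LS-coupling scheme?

ΔL = 0, ±1 (not L=0↔0): L: 4 → 3, ΔL = -1 — passes.
ΔJ = 0, ±1 (not J=0↔0): J: 4 → 3, ΔJ = -1 — passes.
Parity must change: odd → even — passes.
ΔS = 0: S: 1 → 1 — passes.
All four E1 rules are satisfied.

allowed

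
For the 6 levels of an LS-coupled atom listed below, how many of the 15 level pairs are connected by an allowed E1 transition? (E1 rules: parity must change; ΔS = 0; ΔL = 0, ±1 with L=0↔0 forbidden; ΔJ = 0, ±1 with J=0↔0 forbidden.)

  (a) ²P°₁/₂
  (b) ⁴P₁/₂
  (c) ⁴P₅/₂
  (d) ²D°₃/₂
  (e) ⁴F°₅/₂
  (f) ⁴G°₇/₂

0

(a)–(b): forbidden (ΔS).
(a)–(c): forbidden (ΔS, ΔJ).
(a)–(d): forbidden (parity).
(a)–(e): forbidden (parity, ΔS, ΔL, ΔJ).
(a)–(f): forbidden (parity, ΔS, ΔL, ΔJ).
(b)–(c): forbidden (parity, ΔJ).
(b)–(d): forbidden (ΔS).
(b)–(e): forbidden (ΔL, ΔJ).
(b)–(f): forbidden (ΔL, ΔJ).
(c)–(d): forbidden (ΔS).
(c)–(e): forbidden (ΔL).
(c)–(f): forbidden (ΔL).
(d)–(e): forbidden (parity, ΔS).
(d)–(f): forbidden (parity, ΔS, ΔL, ΔJ).
(e)–(f): forbidden (parity).
Allowed pairs: 0 of 15.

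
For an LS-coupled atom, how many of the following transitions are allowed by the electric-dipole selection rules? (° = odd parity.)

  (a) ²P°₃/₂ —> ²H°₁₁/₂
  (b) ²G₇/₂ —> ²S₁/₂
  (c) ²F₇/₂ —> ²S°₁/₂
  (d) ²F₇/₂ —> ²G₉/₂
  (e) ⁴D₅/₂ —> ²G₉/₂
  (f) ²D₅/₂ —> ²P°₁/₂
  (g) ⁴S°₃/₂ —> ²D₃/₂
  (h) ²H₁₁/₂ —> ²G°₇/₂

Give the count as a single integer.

0

(a) forbidden (parity, ΔL, ΔJ fail)
(b) forbidden (parity, ΔL, ΔJ fail)
(c) forbidden (ΔL, ΔJ fail)
(d) forbidden (parity fails)
(e) forbidden (parity, ΔS, ΔL, ΔJ fail)
(f) forbidden (ΔJ fails)
(g) forbidden (ΔS, ΔL fail)
(h) forbidden (ΔJ fails)
Total allowed: 0 of 8.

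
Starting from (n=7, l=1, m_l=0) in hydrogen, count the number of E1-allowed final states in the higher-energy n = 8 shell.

4

E1 requires Δl = ±1, so l_f ∈ {0, 2}; with 0 ≤ l_f ≤ n_f−1 = 7, the allowed l_f values are {0, 2}.
For l_f = 0: m_f ∈ {m_i−1, m_i, m_i+1} ∩ [−0, 0] = {0} → 1 state.
For l_f = 2: m_f ∈ {m_i−1, m_i, m_i+1} ∩ [−2, 2] = {-1, 0, 1} → 3 states.
Total: 4.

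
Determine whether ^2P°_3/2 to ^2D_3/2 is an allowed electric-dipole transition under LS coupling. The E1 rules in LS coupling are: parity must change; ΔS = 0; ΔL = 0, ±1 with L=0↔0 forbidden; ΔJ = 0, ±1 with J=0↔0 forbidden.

allowed

Initial level: S=1/2, L=1, J=3/2, parity odd. Final level: S=1/2, L=2, J=3/2, parity even.
ΔL = 0, ±1 (not L=0↔0): L: 1 → 2, ΔL = +1 — satisfied.
Parity must change: odd → even — satisfied.
ΔJ = 0, ±1 (not J=0↔0): J: 3/2 → 3/2, ΔJ = +0 — satisfied.
ΔS = 0: S: 1/2 → 1/2 — satisfied.
All four E1 rules are satisfied.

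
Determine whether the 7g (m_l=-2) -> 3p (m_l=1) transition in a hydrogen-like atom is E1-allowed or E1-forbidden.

Δl = 1 − 4 = -3; the E1 rule Δl = ±1 is ✗.
Δm_l = 1 − (-2) = +3. E1 requires Δm_l = 0, ±1: ✗.
The transition is electric-dipole forbidden.

forbidden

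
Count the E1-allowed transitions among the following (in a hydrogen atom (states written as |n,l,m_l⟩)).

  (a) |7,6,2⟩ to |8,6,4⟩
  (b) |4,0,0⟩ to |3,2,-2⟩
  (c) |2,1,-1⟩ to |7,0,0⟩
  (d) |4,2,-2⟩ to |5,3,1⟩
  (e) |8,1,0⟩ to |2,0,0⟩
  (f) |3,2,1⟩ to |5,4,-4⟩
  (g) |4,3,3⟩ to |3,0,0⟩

(a) forbidden — Δl = +0 (E1 requires Δl = ±1); Δm_l = +2 (E1 requires Δm_l = 0, ±1)
(b) forbidden — Δl = +2 (E1 requires Δl = ±1); Δm_l = -2 (E1 requires Δm_l = 0, ±1)
(c) allowed
(d) forbidden — Δm_l = +3 (E1 requires Δm_l = 0, ±1)
(e) allowed
(f) forbidden — Δl = +2 (E1 requires Δl = ±1); Δm_l = -5 (E1 requires Δm_l = 0, ±1)
(g) forbidden — Δl = -3 (E1 requires Δl = ±1); Δm_l = -3 (E1 requires Δm_l = 0, ±1)
Total allowed: 2 of 7.

2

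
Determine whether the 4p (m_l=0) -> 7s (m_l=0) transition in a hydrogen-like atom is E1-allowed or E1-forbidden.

l: 1 → 0 (Δl = -1). Δl = ±1 passes.
Δm_l = 0 − (0) = +0. E1 requires Δm_l = 0, ±1: passes.
All E1 selection rules are satisfied.

allowed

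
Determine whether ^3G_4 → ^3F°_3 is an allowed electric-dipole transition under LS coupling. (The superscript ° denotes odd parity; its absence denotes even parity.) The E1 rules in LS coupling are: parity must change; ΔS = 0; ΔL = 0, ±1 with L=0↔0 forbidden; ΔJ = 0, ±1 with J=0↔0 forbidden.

allowed

Initial level: S=1, L=4, J=4, parity even. Final level: S=1, L=3, J=3, parity odd.
Parity must change: even → odd — ok.
ΔS = 0: S: 1 → 1 — ok.
ΔL = 0, ±1 (not L=0↔0): L: 4 → 3, ΔL = -1 — ok.
ΔJ = 0, ±1 (not J=0↔0): J: 4 → 3, ΔJ = -1 — ok.
All four E1 rules are satisfied.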